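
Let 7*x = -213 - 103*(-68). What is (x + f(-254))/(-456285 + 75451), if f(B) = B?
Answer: -5013/2665838 ≈ -0.0018805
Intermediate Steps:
x = 6791/7 (x = (-213 - 103*(-68))/7 = (-213 + 7004)/7 = (⅐)*6791 = 6791/7 ≈ 970.14)
(x + f(-254))/(-456285 + 75451) = (6791/7 - 254)/(-456285 + 75451) = (5013/7)/(-380834) = (5013/7)*(-1/380834) = -5013/2665838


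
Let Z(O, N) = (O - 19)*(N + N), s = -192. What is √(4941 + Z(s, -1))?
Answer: √5363 ≈ 73.233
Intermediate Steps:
Z(O, N) = 2*N*(-19 + O) (Z(O, N) = (-19 + O)*(2*N) = 2*N*(-19 + O))
√(4941 + Z(s, -1)) = √(4941 + 2*(-1)*(-19 - 192)) = √(4941 + 2*(-1)*(-211)) = √(4941 + 422) = √5363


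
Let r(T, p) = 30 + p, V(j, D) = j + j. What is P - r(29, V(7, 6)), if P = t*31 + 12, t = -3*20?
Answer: -1892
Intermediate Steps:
t = -60
V(j, D) = 2*j
P = -1848 (P = -60*31 + 12 = -1860 + 12 = -1848)
P - r(29, V(7, 6)) = -1848 - (30 + 2*7) = -1848 - (30 + 14) = -1848 - 1*44 = -1848 - 44 = -1892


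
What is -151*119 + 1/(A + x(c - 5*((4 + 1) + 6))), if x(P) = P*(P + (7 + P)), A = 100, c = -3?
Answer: -115396917/6422 ≈ -17969.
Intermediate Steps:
x(P) = P*(7 + 2*P)
-151*119 + 1/(A + x(c - 5*((4 + 1) + 6))) = -151*119 + 1/(100 + (-3 - 5*((4 + 1) + 6))*(7 + 2*(-3 - 5*((4 + 1) + 6)))) = -17969 + 1/(100 + (-3 - 5*(5 + 6))*(7 + 2*(-3 - 5*(5 + 6)))) = -17969 + 1/(100 + (-3 - 5*11)*(7 + 2*(-3 - 5*11))) = -17969 + 1/(100 + (-3 - 55)*(7 + 2*(-3 - 55))) = -17969 + 1/(100 - 58*(7 + 2*(-58))) = -17969 + 1/(100 - 58*(7 - 116)) = -17969 + 1/(100 - 58*(-109)) = -17969 + 1/(100 + 6322) = -17969 + 1/6422 = -115396917/6422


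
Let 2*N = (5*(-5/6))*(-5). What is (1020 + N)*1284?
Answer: 1323055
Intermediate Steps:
N = 125/12 (N = ((5*(-5/6))*(-5))/2 = ((5*(-5*⅙))*(-5))/2 = ((5*(-⅚))*(-5))/2 = (-25/6*(-5))/2 = (½)*(125/6) = 125/12 ≈ 10.417)
(1020 + N)*1284 = (1020 + 125/12)*1284 = (12365/12)*1284 = 1323055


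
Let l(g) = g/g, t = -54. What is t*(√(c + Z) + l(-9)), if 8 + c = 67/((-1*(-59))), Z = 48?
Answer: -54 - 54*√143193/59 ≈ -400.34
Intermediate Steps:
l(g) = 1
c = -405/59 (c = -8 + 67/((-1*(-59))) = -8 + 67/59 = -405/59 ≈ -6.8644)
t*(√(c + Z) + l(-9)) = -54*(√(-405/59 + 48) + 1) = -54*(√(2427/59) + 1) = -54*(√143193/59 + 1) = -54*(1 + √143193/59) = -54 - 54*√143193/59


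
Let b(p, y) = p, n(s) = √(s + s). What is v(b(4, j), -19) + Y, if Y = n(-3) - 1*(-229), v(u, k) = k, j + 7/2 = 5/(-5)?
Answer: 210 + I*√6 ≈ 210.0 + 2.4495*I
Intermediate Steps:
n(s) = √2*√s (n(s) = √(2*s) = √2*√s)
j = -9/2 (j = -7/2 + 5/(-5) = -7/2 + 5*(-⅕) = -7/2 - 1 = -9/2 ≈ -4.5000)
Y = 229 + I*√6 (Y = √2*√(-3) - 1*(-229) = √2*(I*√3) + 229 = I*√6 + 229 = 229 + I*√6 ≈ 229.0 + 2.4495*I)
v(b(4, j), -19) + Y = -19 + (229 + I*√6) = 210 + I*√6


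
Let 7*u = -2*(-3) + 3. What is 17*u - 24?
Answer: -15/7 ≈ -2.1429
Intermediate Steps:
u = 9/7 (u = (-2*(-3) + 3)/7 = (6 + 3)/7 = (1/7)*9 = 9/7 ≈ 1.2857)
17*u - 24 = 17*(9/7) - 24 = 153/7 - 24 = -15/7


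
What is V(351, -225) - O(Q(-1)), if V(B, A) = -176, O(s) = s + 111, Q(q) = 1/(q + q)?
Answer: -573/2 ≈ -286.50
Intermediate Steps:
Q(q) = 1/(2*q)
O(s) = 111 + s
V(351, -225) - O(Q(-1)) = -176 - (111 + (½)/(-1)) = -176 - (111 + (½)*(-1)) = -176 - (111 - ½) = -176 - 1*221/2 = -176 - 221/2 = -573/2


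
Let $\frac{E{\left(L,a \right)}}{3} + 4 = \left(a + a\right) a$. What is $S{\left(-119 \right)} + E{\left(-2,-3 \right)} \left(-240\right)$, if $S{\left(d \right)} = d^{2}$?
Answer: $4081$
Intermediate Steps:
$E{\left(L,a \right)} = -12 + 6 a^{2}$ ($E{\left(L,a \right)} = -12 + 3 \left(a + a\right) a = -12 + 3 \cdot 2 a a = -12 + 3 \cdot 2 a^{2} = -12 + 6 a^{2}$)
$S{\left(-119 \right)} + E{\left(-2,-3 \right)} \left(-240\right) = \left(-119\right)^{2} + \left(-12 + 6 \left(-3\right)^{2}\right) \left(-240\right) = 14161 + \left(-12 + 6 \cdot 9\right) \left(-240\right) = 14161 + \left(-12 + 54\right) \left(-240\right) = 14161 + 42 \left(-240\right) = 14161 - 10080 = 4081$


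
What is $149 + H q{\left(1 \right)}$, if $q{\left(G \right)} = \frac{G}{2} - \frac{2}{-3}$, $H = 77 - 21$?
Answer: $\frac{643}{3} \approx 214.33$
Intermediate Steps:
$H = 56$ ($H = 77 - 21 = 56$)
$q{\left(G \right)} = \frac{2}{3} + \frac{G}{2}$ ($q{\left(G \right)} = G \frac{1}{2} - - \frac{2}{3} = \frac{G}{2} + \frac{2}{3} = \frac{2}{3} + \frac{G}{2}$)
$149 + H q{\left(1 \right)} = 149 + 56 \left(\frac{2}{3} + \frac{1}{2} \cdot 1\right) = 149 + 56 \left(\frac{2}{3} + \frac{1}{2}\right) = 149 + 56 \cdot \frac{7}{6} = 149 + \frac{196}{3} = \frac{643}{3}$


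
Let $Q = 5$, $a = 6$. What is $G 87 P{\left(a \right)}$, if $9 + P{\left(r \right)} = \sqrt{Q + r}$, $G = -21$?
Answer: $16443 - 1827 \sqrt{11} \approx 10384.0$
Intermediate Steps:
$P{\left(r \right)} = -9 + \sqrt{5 + r}$
$G 87 P{\left(a \right)} = \left(-21\right) 87 \left(-9 + \sqrt{5 + 6}\right) = - 1827 \left(-9 + \sqrt{11}\right) = 16443 - 1827 \sqrt{11}$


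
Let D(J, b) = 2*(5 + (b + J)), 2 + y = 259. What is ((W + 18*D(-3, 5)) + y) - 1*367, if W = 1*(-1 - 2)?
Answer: 139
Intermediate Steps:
y = 257 (y = -2 + 259 = 257)
D(J, b) = 10 + 2*J + 2*b (D(J, b) = 2*(5 + (J + b)) = 2*(5 + J + b) = 10 + 2*J + 2*b)
W = -3 (W = 1*(-3) = -3)
((W + 18*D(-3, 5)) + y) - 1*367 = ((-3 + 18*(10 + 2*(-3) + 2*5)) + 257) - 1*367 = ((-3 + 18*(10 - 6 + 10)) + 257) - 367 = ((-3 + 18*14) + 257) - 367 = ((-3 + 252) + 257) - 367 = (249 + 257) - 367 = 506 - 367 = 139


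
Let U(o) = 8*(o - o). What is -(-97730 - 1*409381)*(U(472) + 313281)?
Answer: 158868241191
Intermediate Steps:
U(o) = 0 (U(o) = 8*0 = 0)
-(-97730 - 1*409381)*(U(472) + 313281) = -(-97730 - 1*409381)*(0 + 313281) = -(-97730 - 409381)*313281 = -(-507111)*313281 = -1*(-158868241191) = 158868241191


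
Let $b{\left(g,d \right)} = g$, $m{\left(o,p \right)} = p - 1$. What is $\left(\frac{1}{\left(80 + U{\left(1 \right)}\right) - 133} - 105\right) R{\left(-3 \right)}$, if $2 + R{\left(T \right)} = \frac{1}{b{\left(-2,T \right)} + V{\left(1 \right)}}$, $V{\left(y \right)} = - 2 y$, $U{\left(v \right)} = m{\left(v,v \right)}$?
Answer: $\frac{25047}{106} \approx 236.29$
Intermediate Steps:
$m{\left(o,p \right)} = -1 + p$
$U{\left(v \right)} = -1 + v$
$R{\left(T \right)} = - \frac{9}{4}$ ($R{\left(T \right)} = -2 + \frac{1}{-2 - 2} = -2 + \frac{1}{-4} = -2 - \frac{1}{4} = - \frac{9}{4}$)
$\left(\frac{1}{\left(80 + U{\left(1 \right)}\right) - 133} - 105\right) R{\left(-3 \right)} = \left(\frac{1}{\left(80 + \left(-1 + 1\right)\right) - 133} - 105\right) \left(- \frac{9}{4}\right) = \left(\frac{1}{\left(80 + 0\right) - 133} - 105\right) \left(- \frac{9}{4}\right) = \left(\frac{1}{80 - 133} - 105\right) \left(- \frac{9}{4}\right) = \left(\frac{1}{-53} - 105\right) \left(- \frac{9}{4}\right) = \left(- \frac{1}{53} - 105\right) \left(- \frac{9}{4}\right) = \left(- \frac{5566}{53}\right) \left(- \frac{9}{4}\right) = \frac{25047}{106}$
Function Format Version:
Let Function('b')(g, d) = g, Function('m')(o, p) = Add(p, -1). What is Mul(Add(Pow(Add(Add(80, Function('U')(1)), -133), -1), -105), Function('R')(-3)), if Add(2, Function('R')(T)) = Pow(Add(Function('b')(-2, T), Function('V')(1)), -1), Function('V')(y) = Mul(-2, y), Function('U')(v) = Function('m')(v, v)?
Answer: Rational(25047, 106) ≈ 236.29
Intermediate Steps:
Function('m')(o, p) = Add(-1, p)
Function('U')(v) = Add(-1, v)
Function('R')(T) = Rational(-9, 4) (Function('R')(T) = Add(-2, Pow(Add(-2, Mul(-2, 1)), -1)) = Add(-2, Pow(Add(-2, -2), -1)) = Add(-2, Pow(-4, -1)) = Add(-2, Rational(-1, 4)) = Rational(-9, 4))
Mul(Add(Pow(Add(Add(80, Function('U')(1)), -133), -1), -105), Function('R')(-3)) = Mul(Add(Pow(Add(Add(80, Add(-1, 1)), -133), -1), -105), Rational(-9, 4)) = Mul(Add(Pow(Add(Add(80, 0), -133), -1), -105), Rational(-9, 4)) = Mul(Add(Pow(Add(80, -133), -1), -105), Rational(-9, 4)) = Mul(Add(Pow(-53, -1), -105), Rational(-9, 4)) = Mul(Add(Rational(-1, 53), -105), Rational(-9, 4)) = Mul(Rational(-5566, 53), Rational(-9, 4)) = Rational(25047, 106)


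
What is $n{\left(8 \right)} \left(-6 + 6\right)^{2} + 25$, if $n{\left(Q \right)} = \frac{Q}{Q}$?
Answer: $25$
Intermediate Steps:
$n{\left(Q \right)} = 1$
$n{\left(8 \right)} \left(-6 + 6\right)^{2} + 25 = 1 \left(-6 + 6\right)^{2} + 25 = 1 \cdot 0^{2} + 25 = 1 \cdot 0 + 25 = 0 + 25 = 25$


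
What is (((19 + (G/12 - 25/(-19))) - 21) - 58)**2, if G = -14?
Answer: 46553329/12996 ≈ 3582.1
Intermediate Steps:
(((19 + (G/12 - 25/(-19))) - 21) - 58)**2 = (((19 + (-14/12 - 25/(-19))) - 21) - 58)**2 = (((19 + (-14*1/12 - 25*(-1/19))) - 21) - 58)**2 = (((19 + (-7/6 + 25/19)) - 21) - 58)**2 = (((19 + 17/114) - 21) - 58)**2 = ((2183/114 - 21) - 58)**2 = (-211/114 - 58)**2 = (-6823/114)**2 = 46553329/12996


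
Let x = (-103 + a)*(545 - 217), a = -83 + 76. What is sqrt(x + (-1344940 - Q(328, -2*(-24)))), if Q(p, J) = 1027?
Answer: I*sqrt(1382047) ≈ 1175.6*I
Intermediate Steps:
a = -7
x = -36080 (x = (-103 - 7)*(545 - 217) = -110*328 = -36080)
sqrt(x + (-1344940 - Q(328, -2*(-24)))) = sqrt(-36080 + (-1344940 - 1*1027)) = sqrt(-36080 + (-1344940 - 1027)) = sqrt(-36080 - 1345967) = sqrt(-1382047) = I*sqrt(1382047)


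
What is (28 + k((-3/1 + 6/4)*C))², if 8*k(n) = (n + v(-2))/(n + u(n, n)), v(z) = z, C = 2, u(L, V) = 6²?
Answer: 54567769/69696 ≈ 782.94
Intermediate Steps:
u(L, V) = 36
k(n) = (-2 + n)/(8*(36 + n)) (k(n) = ((n - 2)/(n + 36))/8 = ((-2 + n)/(36 + n))/8 = (-2 + n)/(8*(36 + n)))
(28 + k((-3/1 + 6/4)*C))² = (28 + (-2 + (-3/1 + 6/4)*2)/(8*(36 + (-3/1 + 6/4)*2)))² = (28 + (-2 + (-3*1 + 6*(¼))*2)/(8*(36 + (-3*1 + 6*(¼))*2)))² = (28 + (-2 + (-3 + 3/2)*2)/(8*(36 + (-3 + 3/2)*2)))² = (28 + (-2 - 3/2*2)/(8*(36 - 3/2*2)))² = (28 + (-2 - 3)/(8*(36 - 3)))² = (28 + (⅛)*(-5)/33)² = (28 + (⅛)*(1/33)*(-5))² = (28 - 5/264)² = (7387/264)² = 54567769/69696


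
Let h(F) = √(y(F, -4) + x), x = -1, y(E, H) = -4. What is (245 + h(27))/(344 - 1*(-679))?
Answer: 245/1023 + I*√5/1023 ≈ 0.23949 + 0.0021858*I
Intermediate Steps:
h(F) = I*√5 (h(F) = √(-4 - 1) = √(-5) = I*√5)
(245 + h(27))/(344 - 1*(-679)) = (245 + I*√5)/(344 - 1*(-679)) = (245 + I*√5)/(344 + 679) = (245 + I*√5)/1023 = (245 + I*√5)*(1/1023) = 245/1023 + I*√5/1023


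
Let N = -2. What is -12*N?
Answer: 24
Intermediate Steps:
-12*N = -12*(-2) = 24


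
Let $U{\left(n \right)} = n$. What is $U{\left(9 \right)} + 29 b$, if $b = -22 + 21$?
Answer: $-20$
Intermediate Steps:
$b = -1$
$U{\left(9 \right)} + 29 b = 9 + 29 \left(-1\right) = 9 - 29 = -20$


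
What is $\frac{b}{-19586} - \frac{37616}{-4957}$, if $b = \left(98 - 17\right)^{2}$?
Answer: $\frac{704224099}{97087802} \approx 7.2535$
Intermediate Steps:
$b = 6561$ ($b = 81^{2} = 6561$)
$\frac{b}{-19586} - \frac{37616}{-4957} = \frac{6561}{-19586} - \frac{37616}{-4957} = 6561 \left(- \frac{1}{19586}\right) - - \frac{37616}{4957} = - \frac{6561}{19586} + \frac{37616}{4957} = \frac{704224099}{97087802}$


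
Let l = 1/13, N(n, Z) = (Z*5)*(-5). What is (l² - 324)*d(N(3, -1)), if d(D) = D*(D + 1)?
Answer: -2737750/13 ≈ -2.1060e+5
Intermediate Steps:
N(n, Z) = -25*Z (N(n, Z) = (5*Z)*(-5) = -25*Z)
l = 1/13 ≈ 0.076923
d(D) = D*(1 + D)
(l² - 324)*d(N(3, -1)) = ((1/13)² - 324)*((-25*(-1))*(1 - 25*(-1))) = (1/169 - 324)*(25*(1 + 25)) = -1368875*26/169 = -54755/169*650 = -2737750/13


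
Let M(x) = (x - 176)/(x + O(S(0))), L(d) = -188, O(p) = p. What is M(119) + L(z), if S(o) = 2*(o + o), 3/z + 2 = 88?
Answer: -22429/119 ≈ -188.48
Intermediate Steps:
z = 3/86 (z = 3/(-2 + 88) = 3/86 ≈ 0.034884)
S(o) = 4*o (S(o) = 2*(2*o) = 4*o)
M(x) = (-176 + x)/x (M(x) = (x - 176)/(x + 4*0) = (-176 + x)/(x + 0) = (-176 + x)/x)
M(119) + L(z) = (-176 + 119)/119 - 188 = (1/119)*(-57) - 188 = -57/119 - 188 = -22429/119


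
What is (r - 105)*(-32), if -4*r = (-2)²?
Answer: 3392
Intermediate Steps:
r = -1 (r = -¼*(-2)² = -¼*4 = -1)
(r - 105)*(-32) = (-1 - 105)*(-32) = -106*(-32) = 3392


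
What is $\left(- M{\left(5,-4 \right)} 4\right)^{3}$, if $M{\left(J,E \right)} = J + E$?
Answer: $-64$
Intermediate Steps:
$M{\left(J,E \right)} = E + J$
$\left(- M{\left(5,-4 \right)} 4\right)^{3} = \left(- (-4 + 5) 4\right)^{3} = \left(\left(-1\right) 1 \cdot 4\right)^{3} = \left(\left(-1\right) 4\right)^{3} = \left(-4\right)^{3} = -64$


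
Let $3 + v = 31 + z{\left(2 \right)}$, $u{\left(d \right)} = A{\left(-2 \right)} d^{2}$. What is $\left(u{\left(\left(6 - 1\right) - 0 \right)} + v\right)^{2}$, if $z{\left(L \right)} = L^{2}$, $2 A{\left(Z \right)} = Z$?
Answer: $49$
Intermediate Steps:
$A{\left(Z \right)} = \frac{Z}{2}$
$u{\left(d \right)} = - d^{2}$ ($u{\left(d \right)} = \frac{1}{2} \left(-2\right) d^{2} = - d^{2}$)
$v = 32$ ($v = -3 + \left(31 + 2^{2}\right) = -3 + \left(31 + 4\right) = -3 + 35 = 32$)
$\left(u{\left(\left(6 - 1\right) - 0 \right)} + v\right)^{2} = \left(- \left(\left(6 - 1\right) - 0\right)^{2} + 32\right)^{2} = \left(- \left(5 + 0\right)^{2} + 32\right)^{2} = \left(- 5^{2} + 32\right)^{2} = \left(\left(-1\right) 25 + 32\right)^{2} = \left(-25 + 32\right)^{2} = 7^{2} = 49$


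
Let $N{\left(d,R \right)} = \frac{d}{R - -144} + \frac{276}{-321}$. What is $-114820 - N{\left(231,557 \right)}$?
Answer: $- \frac{8612263965}{75007} \approx -1.1482 \cdot 10^{5}$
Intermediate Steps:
$N{\left(d,R \right)} = - \frac{92}{107} + \frac{d}{144 + R}$ ($N{\left(d,R \right)} = \frac{d}{R + 144} + 276 \left(- \frac{1}{321}\right) = \frac{d}{144 + R} - \frac{92}{107} = - \frac{92}{107} + \frac{d}{144 + R}$)
$-114820 - N{\left(231,557 \right)} = -114820 - \frac{-13248 - 51244 + 107 \cdot 231}{107 \left(144 + 557\right)} = -114820 - \frac{-13248 - 51244 + 24717}{107 \cdot 701} = -114820 - \frac{1}{107} \cdot \frac{1}{701} \left(-39775\right) = -114820 - - \frac{39775}{75007} = -114820 + \frac{39775}{75007} = - \frac{8612263965}{75007}$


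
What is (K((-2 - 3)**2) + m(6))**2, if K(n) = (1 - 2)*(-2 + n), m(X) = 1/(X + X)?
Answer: 75625/144 ≈ 525.17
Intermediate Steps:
m(X) = 1/(2*X)
K(n) = 2 - n (K(n) = -(-2 + n) = 2 - n)
(K((-2 - 3)**2) + m(6))**2 = ((2 - (-2 - 3)**2) + (1/2)/6)**2 = ((2 - 1*(-5)**2) + (1/2)*(1/6))**2 = ((2 - 1*25) + 1/12)**2 = ((2 - 25) + 1/12)**2 = (-23 + 1/12)**2 = (-275/12)**2 = 75625/144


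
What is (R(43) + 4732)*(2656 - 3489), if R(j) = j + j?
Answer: -4013394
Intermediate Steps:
R(j) = 2*j
(R(43) + 4732)*(2656 - 3489) = (2*43 + 4732)*(2656 - 3489) = (86 + 4732)*(-833) = 4818*(-833) = -4013394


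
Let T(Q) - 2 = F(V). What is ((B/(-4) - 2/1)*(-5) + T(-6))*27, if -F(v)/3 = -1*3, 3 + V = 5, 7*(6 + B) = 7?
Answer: 1593/4 ≈ 398.25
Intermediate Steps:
B = -5 (B = -6 + (1/7)*7 = -6 + 1 = -5)
V = 2 (V = -3 + 5 = 2)
F(v) = 9 (F(v) = -(-3)*3 = -3*(-3) = 9)
T(Q) = 11 (T(Q) = 2 + 9 = 11)
((B/(-4) - 2/1)*(-5) + T(-6))*27 = ((-5/(-4) - 2/1)*(-5) + 11)*27 = ((-5*(-1/4) - 2*1)*(-5) + 11)*27 = ((5/4 - 2)*(-5) + 11)*27 = (-3/4*(-5) + 11)*27 = (15/4 + 11)*27 = (59/4)*27 = 1593/4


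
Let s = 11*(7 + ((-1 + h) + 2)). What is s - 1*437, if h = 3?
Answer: -316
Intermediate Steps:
s = 121 (s = 11*(7 + ((-1 + 3) + 2)) = 11*(7 + (2 + 2)) = 11*(7 + 4) = 11*11 = 121)
s - 1*437 = 121 - 1*437 = 121 - 437 = -316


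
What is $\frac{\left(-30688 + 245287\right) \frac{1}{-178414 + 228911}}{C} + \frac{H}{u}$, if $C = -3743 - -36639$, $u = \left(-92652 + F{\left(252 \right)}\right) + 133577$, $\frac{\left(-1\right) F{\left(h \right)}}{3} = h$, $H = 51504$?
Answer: $\frac{85564454392479}{66726706713728} \approx 1.2823$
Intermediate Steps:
$F{\left(h \right)} = - 3 h$
$u = 40169$ ($u = \left(-92652 - 756\right) + 133577 = -93408 + 133577 = 40169$)
$C = 32896$ ($C = -3743 + 36639 = 32896$)
$\frac{\left(-30688 + 245287\right) \frac{1}{-178414 + 228911}}{C} + \frac{H}{u} = \frac{\left(-30688 + 245287\right) \frac{1}{-178414 + 228911}}{32896} + \frac{51504}{40169} = \frac{214599}{50497} \cdot \frac{1}{32896} + 51504 \cdot \frac{1}{40169} = 214599 \cdot \frac{1}{50497} \cdot \frac{1}{32896} + \frac{51504}{40169} = \frac{214599}{50497} \cdot \frac{1}{32896} + \frac{51504}{40169} = \frac{214599}{1661149312} + \frac{51504}{40169} = \frac{85564454392479}{66726706713728}$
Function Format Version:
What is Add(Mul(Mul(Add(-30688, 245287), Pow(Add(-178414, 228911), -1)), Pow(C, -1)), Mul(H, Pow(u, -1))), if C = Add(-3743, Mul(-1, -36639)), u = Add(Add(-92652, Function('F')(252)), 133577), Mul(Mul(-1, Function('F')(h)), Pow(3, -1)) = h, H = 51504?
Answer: Rational(85564454392479, 66726706713728) ≈ 1.2823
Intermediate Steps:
Function('F')(h) = Mul(-3, h)
u = 40169 (u = Add(Add(-92652, Mul(-3, 252)), 133577) = Add(Add(-92652, -756), 133577) = Add(-93408, 133577) = 40169)
C = 32896 (C = Add(-3743, 36639) = 32896)
Add(Mul(Mul(Add(-30688, 245287), Pow(Add(-178414, 228911), -1)), Pow(C, -1)), Mul(H, Pow(u, -1))) = Add(Mul(Mul(Add(-30688, 245287), Pow(Add(-178414, 228911), -1)), Pow(32896, -1)), Mul(51504, Pow(40169, -1))) = Add(Mul(Mul(214599, Pow(50497, -1)), Rational(1, 32896)), Mul(51504, Rational(1, 40169))) = Add(Mul(Mul(214599, Rational(1, 50497)), Rational(1, 32896)), Rational(51504, 40169)) = Add(Mul(Rational(214599, 50497), Rational(1, 32896)), Rational(51504, 40169)) = Add(Rational(214599, 1661149312), Rational(51504, 40169)) = Rational(85564454392479, 66726706713728)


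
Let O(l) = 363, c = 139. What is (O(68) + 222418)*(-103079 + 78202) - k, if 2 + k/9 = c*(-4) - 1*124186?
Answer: -5541000241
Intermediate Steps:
k = -1122696 (k = -18 + 9*(139*(-4) - 1*124186) = -18 + 9*(-556 - 124186) = -18 + 9*(-124742) = -18 - 1122678 = -1122696)
(O(68) + 222418)*(-103079 + 78202) - k = (363 + 222418)*(-103079 + 78202) - 1*(-1122696) = 222781*(-24877) + 1122696 = -5542122937 + 1122696 = -5541000241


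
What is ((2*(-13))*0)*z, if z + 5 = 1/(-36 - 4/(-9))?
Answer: 0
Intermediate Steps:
z = -1609/320 (z = -5 + 1/(-36 - 4/(-9)) = -5 + 1/(-36 - 4*(-⅑)) = -5 + 1/(-36 + 4/9) = -5 + 1/(-320/9) = -5 - 9/320 = -1609/320 ≈ -5.0281)
((2*(-13))*0)*z = ((2*(-13))*0)*(-1609/320) = -26*0*(-1609/320) = 0*(-1609/320) = 0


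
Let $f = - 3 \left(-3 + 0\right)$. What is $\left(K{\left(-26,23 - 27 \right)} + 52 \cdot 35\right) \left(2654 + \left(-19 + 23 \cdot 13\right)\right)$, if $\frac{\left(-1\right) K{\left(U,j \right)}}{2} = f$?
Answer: $5287068$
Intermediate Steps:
$f = 9$ ($f = \left(-3\right) \left(-3\right) = 9$)
$K{\left(U,j \right)} = -18$ ($K{\left(U,j \right)} = \left(-2\right) 9 = -18$)
$\left(K{\left(-26,23 - 27 \right)} + 52 \cdot 35\right) \left(2654 + \left(-19 + 23 \cdot 13\right)\right) = \left(-18 + 52 \cdot 35\right) \left(2654 + \left(-19 + 23 \cdot 13\right)\right) = \left(-18 + 1820\right) \left(2654 + \left(-19 + 299\right)\right) = 1802 \left(2654 + 280\right) = 1802 \cdot 2934 = 5287068$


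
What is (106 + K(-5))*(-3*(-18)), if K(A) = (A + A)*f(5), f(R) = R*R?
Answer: -7776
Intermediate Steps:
f(R) = R**2
K(A) = 50*A (K(A) = (A + A)*5**2 = (2*A)*25 = 50*A)
(106 + K(-5))*(-3*(-18)) = (106 + 50*(-5))*(-3*(-18)) = (106 - 250)*54 = -144*54 = -7776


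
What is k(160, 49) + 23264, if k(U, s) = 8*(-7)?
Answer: 23208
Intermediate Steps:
k(U, s) = -56
k(160, 49) + 23264 = -56 + 23264 = 23208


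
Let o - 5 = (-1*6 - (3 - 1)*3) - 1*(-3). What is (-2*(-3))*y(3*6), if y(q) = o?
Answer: -24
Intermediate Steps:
o = -4 (o = 5 + ((-1*6 - (3 - 1)*3) - 1*(-3)) = 5 + ((-6 - 2*3) + 3) = 5 + ((-6 - 1*6) + 3) = 5 + ((-6 - 6) + 3) = 5 + (-12 + 3) = 5 - 9 = -4)
y(q) = -4
(-2*(-3))*y(3*6) = -2*(-3)*(-4) = 6*(-4) = -24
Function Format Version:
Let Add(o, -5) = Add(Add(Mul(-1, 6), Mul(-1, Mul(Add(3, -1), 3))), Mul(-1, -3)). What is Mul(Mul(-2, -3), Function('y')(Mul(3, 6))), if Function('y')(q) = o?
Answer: -24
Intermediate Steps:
o = -4 (o = Add(5, Add(Add(Mul(-1, 6), Mul(-1, Mul(Add(3, -1), 3))), Mul(-1, -3))) = Add(5, Add(Add(-6, Mul(-1, Mul(2, 3))), 3)) = Add(5, Add(Add(-6, Mul(-1, 6)), 3)) = Add(5, Add(Add(-6, -6), 3)) = Add(5, Add(-12, 3)) = Add(5, -9) = -4)
Function('y')(q) = -4
Mul(Mul(-2, -3), Function('y')(Mul(3, 6))) = Mul(Mul(-2, -3), -4) = Mul(6, -4) = -24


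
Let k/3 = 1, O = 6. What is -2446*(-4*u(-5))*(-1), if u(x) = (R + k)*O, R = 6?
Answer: -528336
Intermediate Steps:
k = 3 (k = 3*1 = 3)
u(x) = 54 (u(x) = (6 + 3)*6 = 9*6 = 54)
-2446*(-4*u(-5))*(-1) = -2446*(-4*54)*(-1) = -(-528336)*(-1) = -2446*216 = -528336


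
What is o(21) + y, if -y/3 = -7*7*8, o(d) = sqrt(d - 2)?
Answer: 1176 + sqrt(19) ≈ 1180.4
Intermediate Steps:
o(d) = sqrt(-2 + d)
y = 1176 (y = -3*(-7*7)*8 = -(-147)*8 = -3*(-392) = 1176)
o(21) + y = sqrt(-2 + 21) + 1176 = sqrt(19) + 1176 = 1176 + sqrt(19)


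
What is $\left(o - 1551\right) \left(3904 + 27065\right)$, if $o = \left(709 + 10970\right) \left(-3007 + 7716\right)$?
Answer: $1703135819340$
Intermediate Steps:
$o = 54996411$ ($o = 11679 \cdot 4709 = 54996411$)
$\left(o - 1551\right) \left(3904 + 27065\right) = \left(54996411 - 1551\right) \left(3904 + 27065\right) = 54994860 \cdot 30969 = 1703135819340$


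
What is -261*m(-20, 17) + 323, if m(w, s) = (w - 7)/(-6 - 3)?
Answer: -460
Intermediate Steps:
m(w, s) = 7/9 - w/9 (m(w, s) = (-7 + w)/(-9) = (-7 + w)*(-⅑) = 7/9 - w/9)
-261*m(-20, 17) + 323 = -261*(7/9 - ⅑*(-20)) + 323 = -261*(7/9 + 20/9) + 323 = -261*3 + 323 = -783 + 323 = -460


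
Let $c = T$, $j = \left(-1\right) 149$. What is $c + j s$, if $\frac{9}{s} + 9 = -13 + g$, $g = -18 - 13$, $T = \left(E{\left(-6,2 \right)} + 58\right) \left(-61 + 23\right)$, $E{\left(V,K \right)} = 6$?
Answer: $- \frac{127555}{53} \approx -2406.7$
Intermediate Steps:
$j = -149$
$T = -2432$ ($T = \left(6 + 58\right) \left(-61 + 23\right) = 64 \left(-38\right) = -2432$)
$g = -31$
$c = -2432$
$s = - \frac{9}{53}$ ($s = \frac{9}{-9 - 44} = \frac{9}{-53} = 9 \left(- \frac{1}{53}\right) = - \frac{9}{53} \approx -0.16981$)
$c + j s = -2432 - - \frac{1341}{53} = -2432 + \frac{1341}{53} = - \frac{127555}{53}$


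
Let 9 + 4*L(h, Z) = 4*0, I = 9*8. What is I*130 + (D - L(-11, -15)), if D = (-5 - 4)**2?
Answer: 37773/4 ≈ 9443.3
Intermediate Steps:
D = 81 (D = (-9)**2 = 81)
I = 72
L(h, Z) = -9/4 (L(h, Z) = -9/4 + (4*0)/4 = -9/4 + (1/4)*0 = -9/4 + 0 = -9/4)
I*130 + (D - L(-11, -15)) = 72*130 + (81 - 1*(-9/4)) = 9360 + (81 + 9/4) = 9360 + 333/4 = 37773/4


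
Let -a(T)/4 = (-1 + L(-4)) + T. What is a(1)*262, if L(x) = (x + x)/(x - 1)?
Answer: -8384/5 ≈ -1676.8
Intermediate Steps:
L(x) = 2*x/(-1 + x) (L(x) = (2*x)/(-1 + x) = 2*x/(-1 + x))
a(T) = -12/5 - 4*T (a(T) = -4*((-1 + 2*(-4)/(-1 - 4)) + T) = -4*((-1 + 2*(-4)/(-5)) + T) = -4*((-1 + 2*(-4)*(-⅕)) + T) = -4*((-1 + 8/5) + T) = -4*(⅗ + T) = -12/5 - 4*T)
a(1)*262 = (-12/5 - 4*1)*262 = (-12/5 - 4)*262 = -32/5*262 = -8384/5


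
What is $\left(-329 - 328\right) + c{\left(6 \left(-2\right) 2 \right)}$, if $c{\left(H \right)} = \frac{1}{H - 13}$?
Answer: $- \frac{24310}{37} \approx -657.03$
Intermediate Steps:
$c{\left(H \right)} = \frac{1}{-13 + H}$
$\left(-329 - 328\right) + c{\left(6 \left(-2\right) 2 \right)} = \left(-329 - 328\right) + \frac{1}{-13 + 6 \left(-2\right) 2} = -657 + \frac{1}{-13 - 24} = -657 + \frac{1}{-37} = -657 - \frac{1}{37} = - \frac{24310}{37}$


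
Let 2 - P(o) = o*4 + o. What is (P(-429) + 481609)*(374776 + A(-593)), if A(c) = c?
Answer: 181013271348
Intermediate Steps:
P(o) = 2 - 5*o (P(o) = 2 - (o*4 + o) = 2 - (4*o + o) = 2 - 5*o)
(P(-429) + 481609)*(374776 + A(-593)) = ((2 - 5*(-429)) + 481609)*(374776 - 593) = ((2 + 2145) + 481609)*374183 = (2147 + 481609)*374183 = 483756*374183 = 181013271348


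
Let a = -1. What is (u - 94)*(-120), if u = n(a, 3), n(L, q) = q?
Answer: 10920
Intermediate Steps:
u = 3
(u - 94)*(-120) = (3 - 94)*(-120) = -91*(-120) = 10920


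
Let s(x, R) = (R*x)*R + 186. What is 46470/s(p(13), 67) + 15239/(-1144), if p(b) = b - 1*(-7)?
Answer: -658915097/51460552 ≈ -12.804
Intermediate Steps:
p(b) = 7 + b (p(b) = b + 7 = 7 + b)
s(x, R) = 186 + x*R² (s(x, R) = x*R² + 186 = 186 + x*R²)
46470/s(p(13), 67) + 15239/(-1144) = 46470/(186 + (7 + 13)*67²) + 15239/(-1144) = 46470/(186 + 20*4489) + 15239*(-1/1144) = 46470/(186 + 89780) - 15239/1144 = 46470/89966 - 15239/1144 = 46470*(1/89966) - 15239/1144 = 23235/44983 - 15239/1144 = -658915097/51460552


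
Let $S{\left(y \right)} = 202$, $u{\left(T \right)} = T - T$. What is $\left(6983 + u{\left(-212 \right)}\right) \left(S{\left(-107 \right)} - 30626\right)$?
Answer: $-212450792$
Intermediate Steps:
$u{\left(T \right)} = 0$
$\left(6983 + u{\left(-212 \right)}\right) \left(S{\left(-107 \right)} - 30626\right) = \left(6983 + 0\right) \left(202 - 30626\right) = 6983 \left(-30424\right) = -212450792$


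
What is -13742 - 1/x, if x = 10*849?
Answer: -116669581/8490 ≈ -13742.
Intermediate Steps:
x = 8490
-13742 - 1/x = -13742 - 1/8490 = -116669581/8490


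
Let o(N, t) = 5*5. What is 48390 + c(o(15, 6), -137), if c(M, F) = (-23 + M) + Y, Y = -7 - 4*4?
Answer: 48369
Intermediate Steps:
Y = -23 (Y = -7 - 16 = -23)
o(N, t) = 25
c(M, F) = -46 + M (c(M, F) = (-23 + M) - 23 = -46 + M)
48390 + c(o(15, 6), -137) = 48390 + (-46 + 25) = 48390 - 21 = 48369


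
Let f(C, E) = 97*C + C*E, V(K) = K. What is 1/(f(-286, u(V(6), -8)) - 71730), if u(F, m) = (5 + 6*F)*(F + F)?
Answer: -1/240184 ≈ -4.1635e-6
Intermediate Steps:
u(F, m) = 2*F*(5 + 6*F) (u(F, m) = (5 + 6*F)*(2*F) = 2*F*(5 + 6*F))
1/(f(-286, u(V(6), -8)) - 71730) = 1/(-286*(97 + 2*6*(5 + 6*6)) - 71730) = 1/(-286*(97 + 2*6*(5 + 36)) - 71730) = 1/(-286*(97 + 2*6*41) - 71730) = 1/(-286*(97 + 492) - 71730) = 1/(-286*589 - 71730) = 1/(-168454 - 71730) = 1/(-240184) = -1/240184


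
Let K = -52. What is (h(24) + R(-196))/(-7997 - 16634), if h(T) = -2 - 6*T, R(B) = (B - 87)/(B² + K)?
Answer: 5601427/944943684 ≈ 0.0059278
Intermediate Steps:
R(B) = (-87 + B)/(-52 + B²) (R(B) = (B - 87)/(B² - 52) = (-87 + B)/(-52 + B²))
(h(24) + R(-196))/(-7997 - 16634) = ((-2 - 6*24) + (-87 - 196)/(-52 + (-196)²))/(-7997 - 16634) = ((-2 - 144) - 283/(-52 + 38416))/(-24631) = (-146 - 283/38364)*(-1/24631) = -5601427/38364*(-1/24631) = 5601427/944943684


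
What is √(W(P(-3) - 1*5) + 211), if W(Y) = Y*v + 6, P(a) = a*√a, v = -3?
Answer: √(232 + 9*I*√3) ≈ 15.24 + 0.51143*I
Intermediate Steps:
P(a) = a^(3/2)
W(Y) = 6 - 3*Y (W(Y) = Y*(-3) + 6 = -3*Y + 6 = 6 - 3*Y)
√(W(P(-3) - 1*5) + 211) = √((6 - 3*((-3)^(3/2) - 1*5)) + 211) = √((6 - 3*(-3*I*√3 - 5)) + 211) = √((6 - 3*(-5 - 3*I*√3)) + 211) = √((6 + (15 + 9*I*√3)) + 211) = √((21 + 9*I*√3) + 211) = √(232 + 9*I*√3)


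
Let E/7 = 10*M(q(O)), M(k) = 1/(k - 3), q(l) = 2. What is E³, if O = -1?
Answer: -343000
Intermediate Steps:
M(k) = 1/(-3 + k)
E = -70 (E = 7*(10/(-3 + 2)) = 7*(10/(-1)) = 7*(10*(-1)) = 7*(-10) = -70)
E³ = (-70)³ = -343000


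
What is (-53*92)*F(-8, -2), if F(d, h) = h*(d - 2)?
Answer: -97520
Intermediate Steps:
F(d, h) = h*(-2 + d)
(-53*92)*F(-8, -2) = (-53*92)*(-2*(-2 - 8)) = -(-9752)*(-10) = -4876*20 = -97520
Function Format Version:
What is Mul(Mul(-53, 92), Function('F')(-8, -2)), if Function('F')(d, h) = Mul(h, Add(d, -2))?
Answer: -97520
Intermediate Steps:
Function('F')(d, h) = Mul(h, Add(-2, d))
Mul(Mul(-53, 92), Function('F')(-8, -2)) = Mul(Mul(-53, 92), Mul(-2, Add(-2, -8))) = Mul(-4876, Mul(-2, -10)) = Mul(-4876, 20) = -97520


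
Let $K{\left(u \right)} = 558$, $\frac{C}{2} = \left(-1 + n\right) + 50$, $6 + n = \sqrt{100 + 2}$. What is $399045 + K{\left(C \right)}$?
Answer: $399603$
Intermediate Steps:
$n = -6 + \sqrt{102}$ ($n = -6 + \sqrt{100 + 2} = -6 + \sqrt{102} \approx 4.0995$)
$C = 86 + 2 \sqrt{102}$ ($C = 2 \left(\left(-1 - \left(6 - \sqrt{102}\right)\right) + 50\right) = 2 \left(\left(-7 + \sqrt{102}\right) + 50\right) = 2 \left(43 + \sqrt{102}\right) = 86 + 2 \sqrt{102} \approx 106.2$)
$399045 + K{\left(C \right)} = 399045 + 558 = 399603$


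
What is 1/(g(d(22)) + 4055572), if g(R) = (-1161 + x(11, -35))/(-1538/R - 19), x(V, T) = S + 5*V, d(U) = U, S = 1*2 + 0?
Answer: 163/661060260 ≈ 2.4657e-7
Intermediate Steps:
S = 2 (S = 2 + 0 = 2)
x(V, T) = 2 + 5*V
g(R) = -1104/(-19 - 1538/R) (g(R) = (-1161 + (2 + 5*11))/(-1538/R - 19) = (-1161 + (2 + 55))/(-19 - 1538/R) = (-1161 + 57)/(-19 - 1538/R) = -1104/(-19 - 1538/R))
1/(g(d(22)) + 4055572) = 1/(1104*22/(1538 + 19*22) + 4055572) = 1/(1104*22/(1538 + 418) + 4055572) = 1/(1104*22/1956 + 4055572) = 1/(1104*22*(1/1956) + 4055572) = 1/(2024/163 + 4055572) = 1/(661060260/163) = 163/661060260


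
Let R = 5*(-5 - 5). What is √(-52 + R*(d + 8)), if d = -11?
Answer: 7*√2 ≈ 9.8995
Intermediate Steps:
R = -50 (R = 5*(-10) = -50)
√(-52 + R*(d + 8)) = √(-52 - 50*(-11 + 8)) = √(-52 - 50*(-3)) = √(-52 + 150) = √98 = 7*√2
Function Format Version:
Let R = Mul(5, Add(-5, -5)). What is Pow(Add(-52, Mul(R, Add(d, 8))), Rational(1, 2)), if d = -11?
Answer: Mul(7, Pow(2, Rational(1, 2))) ≈ 9.8995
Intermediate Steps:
R = -50 (R = Mul(5, -10) = -50)
Pow(Add(-52, Mul(R, Add(d, 8))), Rational(1, 2)) = Pow(Add(-52, Mul(-50, Add(-11, 8))), Rational(1, 2)) = Pow(Add(-52, Mul(-50, -3)), Rational(1, 2)) = Pow(Add(-52, 150), Rational(1, 2)) = Pow(98, Rational(1, 2)) = Mul(7, Pow(2, Rational(1, 2)))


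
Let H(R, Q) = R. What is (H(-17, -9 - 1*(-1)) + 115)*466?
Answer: 45668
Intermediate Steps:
(H(-17, -9 - 1*(-1)) + 115)*466 = (-17 + 115)*466 = 98*466 = 45668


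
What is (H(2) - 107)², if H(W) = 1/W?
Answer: 45369/4 ≈ 11342.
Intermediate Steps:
(H(2) - 107)² = (1/2 - 107)² = (½ - 107)² = (-213/2)² = 45369/4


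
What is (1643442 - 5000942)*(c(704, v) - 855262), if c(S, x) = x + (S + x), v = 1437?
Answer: 2859529030000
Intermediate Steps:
c(S, x) = S + 2*x
(1643442 - 5000942)*(c(704, v) - 855262) = (1643442 - 5000942)*((704 + 2*1437) - 855262) = -3357500*((704 + 2874) - 855262) = -3357500*(3578 - 855262) = -3357500*(-851684) = 2859529030000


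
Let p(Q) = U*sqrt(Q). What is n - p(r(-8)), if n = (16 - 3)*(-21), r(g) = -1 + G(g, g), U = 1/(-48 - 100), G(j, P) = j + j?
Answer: -273 + I*sqrt(17)/148 ≈ -273.0 + 0.027859*I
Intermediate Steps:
G(j, P) = 2*j
U = -1/148 (U = 1/(-148) = -1/148 ≈ -0.0067568)
r(g) = -1 + 2*g
p(Q) = -sqrt(Q)/148
n = -273 (n = 13*(-21) = -273)
n - p(r(-8)) = -273 - (-1)*sqrt(-1 + 2*(-8))/148 = -273 - (-1)*sqrt(-1 - 16)/148 = -273 - (-1)*sqrt(-17)/148 = -273 - (-1)*I*sqrt(17)/148 = -273 + I*sqrt(17)/148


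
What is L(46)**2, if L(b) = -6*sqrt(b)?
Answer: 1656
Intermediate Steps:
L(46)**2 = (-6*sqrt(46))**2 = 1656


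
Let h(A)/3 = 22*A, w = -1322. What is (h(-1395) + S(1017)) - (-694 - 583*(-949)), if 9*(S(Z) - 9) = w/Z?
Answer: -5900336324/9153 ≈ -6.4463e+5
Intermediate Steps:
S(Z) = 9 - 1322/(9*Z) (S(Z) = 9 + (-1322/Z)/9 = 9 - 1322/(9*Z))
h(A) = 66*A (h(A) = 3*(22*A) = 66*A)
(h(-1395) + S(1017)) - (-694 - 583*(-949)) = (66*(-1395) + (9 - 1322/9/1017)) - (-694 - 583*(-949)) = (-92070 + (9 - 1322/9*1/1017)) - (-694 + 553267) = (-92070 + (9 - 1322/9153)) - 1*552573 = (-92070 + 81055/9153) - 552573 = -842635655/9153 - 552573 = -5900336324/9153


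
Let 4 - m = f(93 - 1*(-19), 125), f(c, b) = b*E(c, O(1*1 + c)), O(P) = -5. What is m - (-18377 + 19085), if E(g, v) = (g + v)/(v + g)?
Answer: -829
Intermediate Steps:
E(g, v) = 1 (E(g, v) = (g + v)/(g + v) = 1)
f(c, b) = b (f(c, b) = b*1 = b)
m = -121 (m = 4 - 1*125 = 4 - 125 = -121)
m - (-18377 + 19085) = -121 - (-18377 + 19085) = -121 - 1*708 = -121 - 708 = -829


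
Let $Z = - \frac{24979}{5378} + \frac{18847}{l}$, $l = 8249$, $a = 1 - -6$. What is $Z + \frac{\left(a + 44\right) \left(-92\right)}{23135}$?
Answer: $- \frac{2630215185099}{1026340827470} \approx -2.5627$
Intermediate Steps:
$a = 7$ ($a = 1 + 6 = 7$)
$Z = - \frac{104692605}{44363122}$ ($Z = - \frac{24979}{5378} + \frac{18847}{8249} = - \frac{104692605}{44363122} \approx -2.3599$)
$Z + \frac{\left(a + 44\right) \left(-92\right)}{23135} = - \frac{104692605}{44363122} + \frac{\left(7 + 44\right) \left(-92\right)}{23135} = - \frac{104692605}{44363122} + 51 \left(-92\right) \frac{1}{23135} = - \frac{104692605}{44363122} - \frac{4692}{23135} = - \frac{2630215185099}{1026340827470}$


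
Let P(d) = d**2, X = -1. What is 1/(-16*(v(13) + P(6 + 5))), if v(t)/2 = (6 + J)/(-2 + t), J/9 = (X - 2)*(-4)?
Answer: -11/24944 ≈ -0.00044099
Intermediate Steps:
J = 108 (J = 9*((-1 - 2)*(-4)) = 9*(-3*(-4)) = 9*12 = 108)
v(t) = 228/(-2 + t) (v(t) = 2*((6 + 108)/(-2 + t)) = 2*(114/(-2 + t)) = 228/(-2 + t))
1/(-16*(v(13) + P(6 + 5))) = 1/(-16*(228/(-2 + 13) + (6 + 5)**2)) = 1/(-16*(228/11 + 11**2)) = 1/(-16*(228*(1/11) + 121)) = 1/(-16*(228/11 + 121)) = 1/(-16*1559/11) = 1/(-24944/11) = -11/24944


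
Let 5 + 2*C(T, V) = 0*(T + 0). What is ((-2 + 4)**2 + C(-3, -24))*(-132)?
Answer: -198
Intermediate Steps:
C(T, V) = -5/2 (C(T, V) = -5/2 + (0*(T + 0))/2 = -5/2 + (0*T)/2 = -5/2 + (1/2)*0 = -5/2 + 0 = -5/2)
((-2 + 4)**2 + C(-3, -24))*(-132) = ((-2 + 4)**2 - 5/2)*(-132) = (2**2 - 5/2)*(-132) = (4 - 5/2)*(-132) = (3/2)*(-132) = -198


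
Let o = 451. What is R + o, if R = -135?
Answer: 316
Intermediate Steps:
R + o = -135 + 451 = 316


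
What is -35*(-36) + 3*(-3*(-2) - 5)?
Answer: 1263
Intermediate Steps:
-35*(-36) + 3*(-3*(-2) - 5) = 1260 + 3*(6 - 5) = 1260 + 3*1 = 1260 + 3 = 1263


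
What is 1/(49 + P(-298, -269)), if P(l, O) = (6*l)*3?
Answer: -1/5315 ≈ -0.00018815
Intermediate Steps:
P(l, O) = 18*l
1/(49 + P(-298, -269)) = 1/(49 + 18*(-298)) = 1/(49 - 5364) = 1/(-5315) = -1/5315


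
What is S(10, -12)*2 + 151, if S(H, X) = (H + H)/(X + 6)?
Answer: 433/3 ≈ 144.33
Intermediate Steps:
S(H, X) = 2*H/(6 + X) (S(H, X) = (2*H)/(6 + X) = 2*H/(6 + X))
S(10, -12)*2 + 151 = (2*10/(6 - 12))*2 + 151 = (2*10/(-6))*2 + 151 = (2*10*(-⅙))*2 + 151 = -10/3*2 + 151 = -20/3 + 151 = 433/3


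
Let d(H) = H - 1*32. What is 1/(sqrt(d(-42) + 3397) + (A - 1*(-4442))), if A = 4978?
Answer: 9420/88733077 - sqrt(3323)/88733077 ≈ 0.00010551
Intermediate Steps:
d(H) = -32 + H (d(H) = H - 32 = -32 + H)
1/(sqrt(d(-42) + 3397) + (A - 1*(-4442))) = 1/(sqrt((-32 - 42) + 3397) + (4978 - 1*(-4442))) = 1/(sqrt(-74 + 3397) + (4978 + 4442)) = 1/(sqrt(3323) + 9420) = 1/(9420 + sqrt(3323))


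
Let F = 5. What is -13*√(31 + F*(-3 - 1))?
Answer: -13*√11 ≈ -43.116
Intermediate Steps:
-13*√(31 + F*(-3 - 1)) = -13*√(31 + 5*(-3 - 1)) = -13*√(31 + 5*(-4)) = -13*√(31 - 20) = -13*√11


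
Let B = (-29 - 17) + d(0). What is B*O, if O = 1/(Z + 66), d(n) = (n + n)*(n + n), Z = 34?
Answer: -23/50 ≈ -0.46000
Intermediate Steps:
d(n) = 4*n² (d(n) = (2*n)*(2*n) = 4*n²)
B = -46 (B = (-29 - 17) + 4*0² = -46 + 4*0 = -46 + 0 = -46)
O = 1/100 (O = 1/(34 + 66) = 1/100 ≈ 0.010000)
B*O = -46*1/100 = -23/50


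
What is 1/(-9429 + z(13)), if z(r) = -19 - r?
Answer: -1/9461 ≈ -0.00010570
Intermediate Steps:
1/(-9429 + z(13)) = 1/(-9429 + (-19 - 1*13)) = 1/(-9429 + (-19 - 13)) = 1/(-9429 - 32) = 1/(-9461) = -1/9461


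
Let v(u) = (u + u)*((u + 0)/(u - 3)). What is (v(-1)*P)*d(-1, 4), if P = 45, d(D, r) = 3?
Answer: -135/2 ≈ -67.500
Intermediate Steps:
v(u) = 2*u²/(-3 + u) (v(u) = (2*u)*(u/(-3 + u)) = 2*u²/(-3 + u))
(v(-1)*P)*d(-1, 4) = ((2*(-1)²/(-3 - 1))*45)*3 = ((2*1/(-4))*45)*3 = ((2*1*(-¼))*45)*3 = -½*45*3 = -45/2*3 = -135/2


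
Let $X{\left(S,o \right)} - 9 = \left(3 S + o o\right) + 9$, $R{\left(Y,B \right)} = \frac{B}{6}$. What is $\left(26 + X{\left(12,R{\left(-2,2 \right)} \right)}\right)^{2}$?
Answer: $\frac{519841}{81} \approx 6417.8$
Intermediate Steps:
$R{\left(Y,B \right)} = \frac{B}{6}$ ($R{\left(Y,B \right)} = B \frac{1}{6} = \frac{B}{6}$)
$X{\left(S,o \right)} = 18 + o^{2} + 3 S$ ($X{\left(S,o \right)} = 9 + \left(\left(3 S + o o\right) + 9\right) = 9 + \left(\left(3 S + o^{2}\right) + 9\right) = 9 + \left(\left(o^{2} + 3 S\right) + 9\right) = 9 + \left(9 + o^{2} + 3 S\right) = 18 + o^{2} + 3 S$)
$\left(26 + X{\left(12,R{\left(-2,2 \right)} \right)}\right)^{2} = \left(26 + \left(18 + \left(\frac{1}{6} \cdot 2\right)^{2} + 3 \cdot 12\right)\right)^{2} = \left(26 + \left(18 + \left(\frac{1}{3}\right)^{2} + 36\right)\right)^{2} = \left(26 + \left(18 + \frac{1}{9} + 36\right)\right)^{2} = \left(26 + \frac{487}{9}\right)^{2} = \left(\frac{721}{9}\right)^{2} = \frac{519841}{81}$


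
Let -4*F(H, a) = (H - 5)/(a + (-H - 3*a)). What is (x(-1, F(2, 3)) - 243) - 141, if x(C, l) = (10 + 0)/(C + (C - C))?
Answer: -394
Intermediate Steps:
F(H, a) = -(-5 + H)/(4*(-H - 2*a)) (F(H, a) = -(H - 5)/(4*(a + (-H - 3*a))) = -(-5 + H)/(4*(-H - 2*a)))
x(C, l) = 10/C (x(C, l) = 10/(C + 0) = 10/C)
(x(-1, F(2, 3)) - 243) - 141 = (10/(-1) - 243) - 141 = (10*(-1) - 243) - 141 = (-10 - 243) - 141 = -253 - 141 = -394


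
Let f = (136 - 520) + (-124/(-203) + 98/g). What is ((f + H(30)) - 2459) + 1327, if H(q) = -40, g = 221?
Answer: -69759530/44863 ≈ -1554.9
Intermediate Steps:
f = -17180094/44863 (f = (136 - 520) + (-124/(-203) + 98/221) = -384 + (-124*(-1/203) + 98*(1/221)) = -384 + (124/203 + 98/221) = -384 + 47298/44863 = -17180094/44863 ≈ -382.95)
((f + H(30)) - 2459) + 1327 = ((-17180094/44863 - 40) - 2459) + 1327 = (-18974614/44863 - 2459) + 1327 = -129292731/44863 + 1327 = -69759530/44863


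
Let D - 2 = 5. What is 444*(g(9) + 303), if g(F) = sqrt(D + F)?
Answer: 136308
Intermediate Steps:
D = 7 (D = 2 + 5 = 7)
g(F) = sqrt(7 + F)
444*(g(9) + 303) = 444*(sqrt(7 + 9) + 303) = 444*(sqrt(16) + 303) = 444*(4 + 303) = 444*307 = 136308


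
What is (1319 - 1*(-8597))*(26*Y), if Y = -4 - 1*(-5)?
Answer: 257816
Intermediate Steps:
Y = 1 (Y = -4 + 5 = 1)
(1319 - 1*(-8597))*(26*Y) = (1319 - 1*(-8597))*(26*1) = (1319 + 8597)*26 = 9916*26 = 257816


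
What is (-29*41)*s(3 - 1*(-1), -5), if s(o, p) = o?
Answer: -4756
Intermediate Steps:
(-29*41)*s(3 - 1*(-1), -5) = (-29*41)*(3 - 1*(-1)) = -1189*(3 + 1) = -1189*4 = -4756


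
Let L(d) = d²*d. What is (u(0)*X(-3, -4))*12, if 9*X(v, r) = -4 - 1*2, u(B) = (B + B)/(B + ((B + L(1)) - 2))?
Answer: 0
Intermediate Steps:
L(d) = d³
u(B) = 2*B/(-1 + 2*B) (u(B) = (B + B)/(B + ((B + 1³) - 2)) = (2*B)/(B + ((B + 1) - 2)) = (2*B)/(B + ((1 + B) - 2)) = (2*B)/(B + (-1 + B)) = (2*B)/(-1 + 2*B) = 2*B/(-1 + 2*B))
X(v, r) = -⅔ (X(v, r) = (-4 - 1*2)/9 = (-4 - 2)/9 = (⅑)*(-6) = -⅔)
(u(0)*X(-3, -4))*12 = ((2*0/(-1 + 2*0))*(-⅔))*12 = ((2*0/(-1 + 0))*(-⅔))*12 = ((2*0/(-1))*(-⅔))*12 = ((2*0*(-1))*(-⅔))*12 = (0*(-⅔))*12 = 0*12 = 0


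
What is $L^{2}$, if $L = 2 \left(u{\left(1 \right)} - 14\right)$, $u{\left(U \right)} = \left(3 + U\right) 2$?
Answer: $144$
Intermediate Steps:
$u{\left(U \right)} = 6 + 2 U$
$L = -12$ ($L = 2 \left(\left(6 + 2 \cdot 1\right) - 14\right) = 2 \left(\left(6 + 2\right) - 14\right) = 2 \left(8 - 14\right) = 2 \left(-6\right) = -12$)
$L^{2} = \left(-12\right)^{2} = 144$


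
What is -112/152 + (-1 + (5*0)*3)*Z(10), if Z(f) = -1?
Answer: 5/19 ≈ 0.26316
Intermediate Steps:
-112/152 + (-1 + (5*0)*3)*Z(10) = -112/152 + (-1 + (5*0)*3)*(-1) = -112*1/152 + (-1 + 0*3)*(-1) = -14/19 + (-1 + 0)*(-1) = -14/19 - 1*(-1) = -14/19 + 1 = 5/19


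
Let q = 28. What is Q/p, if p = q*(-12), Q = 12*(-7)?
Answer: ¼ ≈ 0.25000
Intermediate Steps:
Q = -84
p = -336 (p = 28*(-12) = -336)
Q/p = -84/(-336) = -84*(-1/336) = ¼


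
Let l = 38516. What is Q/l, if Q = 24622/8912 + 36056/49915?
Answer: 775169101/8566776479840 ≈ 9.0486e-5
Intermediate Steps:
Q = 775169101/222421240 (Q = 24622*(1/8912) + 36056*(1/49915) = 12311/4456 + 36056/49915 = 775169101/222421240 ≈ 3.4851)
Q/l = (775169101/222421240)/38516 = (775169101/222421240)*(1/38516) = 775169101/8566776479840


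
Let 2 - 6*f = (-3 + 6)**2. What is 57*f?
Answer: -133/2 ≈ -66.500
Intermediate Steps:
f = -7/6 (f = 1/3 - (-3 + 6)**2/6 = 1/3 - 1/6*3**2 = 1/3 - 1/6*9 = 1/3 - 3/2 = -7/6 ≈ -1.1667)
57*f = 57*(-7/6) = -133/2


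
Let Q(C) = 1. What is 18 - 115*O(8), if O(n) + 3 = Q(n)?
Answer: 248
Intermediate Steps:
O(n) = -2 (O(n) = -3 + 1 = -2)
18 - 115*O(8) = 18 - 115*(-2) = 18 + 230 = 248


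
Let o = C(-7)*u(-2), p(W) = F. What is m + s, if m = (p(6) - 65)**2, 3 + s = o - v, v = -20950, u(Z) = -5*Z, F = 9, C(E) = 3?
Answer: 24113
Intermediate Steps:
p(W) = 9
o = 30 (o = 3*(-5*(-2)) = 3*10 = 30)
s = 20977 (s = -3 + (30 - 1*(-20950)) = -3 + (30 + 20950) = -3 + 20980 = 20977)
m = 3136 (m = (9 - 65)**2 = (-56)**2 = 3136)
m + s = 3136 + 20977 = 24113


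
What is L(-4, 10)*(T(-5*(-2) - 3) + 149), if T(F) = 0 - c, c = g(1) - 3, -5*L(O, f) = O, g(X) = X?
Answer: 604/5 ≈ 120.80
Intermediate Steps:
L(O, f) = -O/5
c = -2 (c = 1 - 3 = -2)
T(F) = 2 (T(F) = 0 - 1*(-2) = 0 + 2 = 2)
L(-4, 10)*(T(-5*(-2) - 3) + 149) = (-⅕*(-4))*(2 + 149) = (⅘)*151 = 604/5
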